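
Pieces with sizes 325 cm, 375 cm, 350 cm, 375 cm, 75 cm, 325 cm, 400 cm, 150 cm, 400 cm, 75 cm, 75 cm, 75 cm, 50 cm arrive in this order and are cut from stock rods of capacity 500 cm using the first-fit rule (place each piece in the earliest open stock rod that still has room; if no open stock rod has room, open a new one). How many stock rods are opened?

7

  325 → stock rod 1 (new)  [load 325/500]
  375 → stock rod 2 (new)  [load 375/500]
  350 → stock rod 3 (new)  [load 350/500]
  375 → stock rod 4 (new)  [load 375/500]
  75 → stock rod 1  [load 400/500]
  325 → stock rod 5 (new)  [load 325/500]
  400 → stock rod 6 (new)  [load 400/500]
  150 → stock rod 3  [load 500/500]
  400 → stock rod 7 (new)  [load 400/500]
  75 → stock rod 1  [load 475/500]
  75 → stock rod 2  [load 450/500]
  75 → stock rod 4  [load 450/500]
  50 → stock rod 2  [load 500/500]
7 stock rods opened.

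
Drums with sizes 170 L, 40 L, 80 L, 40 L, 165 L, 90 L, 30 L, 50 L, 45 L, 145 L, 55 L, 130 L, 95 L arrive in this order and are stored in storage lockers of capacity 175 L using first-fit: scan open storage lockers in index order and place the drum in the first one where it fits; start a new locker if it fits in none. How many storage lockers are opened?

8

  170 → locker 1 (new)  [load 170/175]
  40 → locker 2 (new)  [load 40/175]
  80 → locker 2  [load 120/175]
  40 → locker 2  [load 160/175]
  165 → locker 3 (new)  [load 165/175]
  90 → locker 4 (new)  [load 90/175]
  30 → locker 4  [load 120/175]
  50 → locker 4  [load 170/175]
  45 → locker 5 (new)  [load 45/175]
  145 → locker 6 (new)  [load 145/175]
  55 → locker 5  [load 100/175]
  130 → locker 7 (new)  [load 130/175]
  95 → locker 8 (new)  [load 95/175]
8 storage lockers opened.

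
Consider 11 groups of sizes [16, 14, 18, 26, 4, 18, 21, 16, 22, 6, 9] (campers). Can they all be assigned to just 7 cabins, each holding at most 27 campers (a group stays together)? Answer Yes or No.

No

Total = 170 campers; ⌈170/27⌉ = 7.
8 groups each exceed half the capacity and cannot share a cabin, forcing at least 8 cabins.
At least 8 cabins are required, but only 7 are allowed.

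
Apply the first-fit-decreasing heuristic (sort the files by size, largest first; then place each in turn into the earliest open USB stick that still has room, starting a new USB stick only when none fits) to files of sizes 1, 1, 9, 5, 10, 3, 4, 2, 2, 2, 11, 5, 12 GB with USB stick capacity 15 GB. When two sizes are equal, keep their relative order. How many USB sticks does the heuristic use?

5

Sorted descending: 12, 11, 10, 9, 5, 5, 4, 3, 2, 2, 2, 1, 1.
  12 → USB stick 1 (new)  [load 12/15]
  11 → USB stick 2 (new)  [load 11/15]
  10 → USB stick 3 (new)  [load 10/15]
  9 → USB stick 4 (new)  [load 9/15]
  5 → USB stick 3  [load 15/15]
  5 → USB stick 4  [load 14/15]
  4 → USB stick 2  [load 15/15]
  3 → USB stick 1  [load 15/15]
  2 → USB stick 5 (new)  [load 2/15]
  2 → USB stick 5  [load 4/15]
  2 → USB stick 5  [load 6/15]
  1 → USB stick 4  [load 15/15]
  1 → USB stick 5  [load 7/15]
5 USB sticks opened.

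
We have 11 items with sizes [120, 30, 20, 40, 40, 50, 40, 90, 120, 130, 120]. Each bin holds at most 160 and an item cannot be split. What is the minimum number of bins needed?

Total = 130 + 120 + 120 + 120 + 90 + 50 + 40 + 40 + 40 + 30 + 20 = 800.
Lower bound: ⌈800/160⌉ = 5 bins.
A packing using 5 bins:
  bin 1: 130 + 30 = 160
  bin 2: 120 + 40 = 160
  bin 3: 120 + 40 = 160
  bin 4: 120 + 40 = 160
  bin 5: 90 + 50 + 20 = 160
This matches the lower bound, so 5 is optimal.

5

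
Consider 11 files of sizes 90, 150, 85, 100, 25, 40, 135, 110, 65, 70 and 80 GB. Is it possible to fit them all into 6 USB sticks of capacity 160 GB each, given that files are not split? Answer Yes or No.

Total = 950 GB; ⌈950/160⌉ = 6.
The bound of 6 does not rule out 6, but exhaustive search shows no assignment into 6 USB sticks of capacity 160 GB exists — the minimum is 7.

No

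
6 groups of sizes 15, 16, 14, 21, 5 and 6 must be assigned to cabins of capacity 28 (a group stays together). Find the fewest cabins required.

Total = 21 + 16 + 15 + 14 + 6 + 5 = 77.
Lower bound: ⌈77/28⌉ = 3 cabins.
A packing using 4 cabins:
  cabin 1: 21 + 6 = 27
  cabin 2: 16 + 5 = 21
  cabin 3: 15 = 15
  cabin 4: 14 = 14
No arrangement into 3 cabins stays within capacity, so 4 is optimal.

4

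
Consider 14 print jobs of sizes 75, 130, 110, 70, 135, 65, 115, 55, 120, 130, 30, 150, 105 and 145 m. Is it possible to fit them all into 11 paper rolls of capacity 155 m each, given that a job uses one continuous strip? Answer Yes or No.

Yes

A valid assignment using 11 paper rolls:
  roll 1: 150 = 150
  roll 2: 145 = 145
  roll 3: 135 = 135
  roll 4: 130 = 130
  roll 5: 130 = 130
  roll 6: 120 + 30 = 150
  roll 7: 115 = 115
  roll 8: 110 = 110
  roll 9: 105 = 105
  roll 10: 75 + 70 = 145
  roll 11: 65 + 55 = 120
Every load is within 155 m, so 11 paper rolls suffice.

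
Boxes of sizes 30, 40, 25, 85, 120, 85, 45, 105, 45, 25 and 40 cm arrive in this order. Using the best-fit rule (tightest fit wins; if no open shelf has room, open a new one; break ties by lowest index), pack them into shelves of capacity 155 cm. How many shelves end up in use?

  30 → shelf 1 (new)  [load 30/155]
  40 → shelf 1  [load 70/155]
  25 → shelf 1  [load 95/155]
  85 → shelf 2 (new)  [load 85/155]
  120 → shelf 3 (new)  [load 120/155]
  85 → shelf 4 (new)  [load 85/155]
  45 → shelf 1  [load 140/155]
  105 → shelf 5 (new)  [load 105/155]
  45 → shelf 5  [load 150/155]
  25 → shelf 3  [load 145/155]
  40 → shelf 2  [load 125/155]
5 shelves opened.

5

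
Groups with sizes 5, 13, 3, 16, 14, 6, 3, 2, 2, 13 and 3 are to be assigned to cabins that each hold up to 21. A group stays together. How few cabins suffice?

4

Total = 16 + 14 + 13 + 13 + 6 + 5 + 3 + 3 + 3 + 2 + 2 = 80.
Lower bound: ⌈80/21⌉ = 4 cabins.
A packing using 4 cabins:
  cabin 1: 16 + 5 = 21
  cabin 2: 14 + 6 = 20
  cabin 3: 13 + 3 + 3 + 2 = 21
  cabin 4: 13 + 3 + 2 = 18
This matches the lower bound, so 4 is optimal.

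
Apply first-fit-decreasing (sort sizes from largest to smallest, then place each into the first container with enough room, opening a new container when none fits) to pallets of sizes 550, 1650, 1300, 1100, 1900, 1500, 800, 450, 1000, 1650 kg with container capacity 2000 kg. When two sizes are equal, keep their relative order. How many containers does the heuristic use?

7

Sorted descending: 1900, 1650, 1650, 1500, 1300, 1100, 1000, 800, 550, 450.
  1900 → container 1 (new)  [load 1900/2000]
  1650 → container 2 (new)  [load 1650/2000]
  1650 → container 3 (new)  [load 1650/2000]
  1500 → container 4 (new)  [load 1500/2000]
  1300 → container 5 (new)  [load 1300/2000]
  1100 → container 6 (new)  [load 1100/2000]
  1000 → container 7 (new)  [load 1000/2000]
  800 → container 6  [load 1900/2000]
  550 → container 5  [load 1850/2000]
  450 → container 4  [load 1950/2000]
7 containers opened.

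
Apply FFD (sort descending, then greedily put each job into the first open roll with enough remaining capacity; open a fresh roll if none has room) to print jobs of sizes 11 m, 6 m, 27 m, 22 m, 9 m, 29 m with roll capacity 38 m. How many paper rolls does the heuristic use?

Sorted descending: 29, 27, 22, 11, 9, 6.
  29 → roll 1 (new)  [load 29/38]
  27 → roll 2 (new)  [load 27/38]
  22 → roll 3 (new)  [load 22/38]
  11 → roll 2  [load 38/38]
  9 → roll 1  [load 38/38]
  6 → roll 3  [load 28/38]
3 paper rolls opened.

3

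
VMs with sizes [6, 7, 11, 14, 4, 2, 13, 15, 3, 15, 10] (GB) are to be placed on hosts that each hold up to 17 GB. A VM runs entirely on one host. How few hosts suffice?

Total = 15 + 15 + 14 + 13 + 11 + 10 + 7 + 6 + 4 + 3 + 2 = 100 GB.
Lower bound: ⌈100/17⌉ = 6 hosts.
A packing using 6 hosts:
  host 1: 15 + 2 = 17
  host 2: 15 = 15
  host 3: 14 + 3 = 17
  host 4: 13 + 4 = 17
  host 5: 11 + 6 = 17
  host 6: 10 + 7 = 17
This matches the lower bound, so 6 is optimal.

6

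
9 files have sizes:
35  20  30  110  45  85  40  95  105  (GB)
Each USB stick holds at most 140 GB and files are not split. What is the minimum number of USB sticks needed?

Total = 110 + 105 + 95 + 85 + 45 + 40 + 35 + 30 + 20 = 565 GB.
Lower bound: ⌈565/140⌉ = 5 USB sticks.
A packing using 5 USB sticks:
  USB stick 1: 110 + 30 = 140
  USB stick 2: 105 + 35 = 140
  USB stick 3: 95 + 45 = 140
  USB stick 4: 85 + 40 = 125
  USB stick 5: 20 = 20
This matches the lower bound, so 5 is optimal.

5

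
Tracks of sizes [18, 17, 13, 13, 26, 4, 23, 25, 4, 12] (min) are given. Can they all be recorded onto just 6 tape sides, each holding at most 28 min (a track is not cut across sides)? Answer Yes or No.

Total = 155 min; ⌈155/28⌉ = 6.
The bound of 6 does not rule out 6, but exhaustive search shows no assignment into 6 tape sides of capacity 28 min exists — the minimum is 7.

No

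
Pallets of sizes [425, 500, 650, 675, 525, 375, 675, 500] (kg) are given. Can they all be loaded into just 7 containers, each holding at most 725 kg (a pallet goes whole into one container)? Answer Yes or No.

No

Total = 4325 kg; ⌈4325/725⌉ = 6.
8 pallets each exceed half the capacity and cannot share a container, forcing at least 8 containers.
At least 8 containers are required, but only 7 are allowed.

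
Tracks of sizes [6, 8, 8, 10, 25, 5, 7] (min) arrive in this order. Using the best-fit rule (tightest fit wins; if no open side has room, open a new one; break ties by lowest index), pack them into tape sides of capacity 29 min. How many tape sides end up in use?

3

  6 → side 1 (new)  [load 6/29]
  8 → side 1  [load 14/29]
  8 → side 1  [load 22/29]
  10 → side 2 (new)  [load 10/29]
  25 → side 3 (new)  [load 25/29]
  5 → side 1  [load 27/29]
  7 → side 2  [load 17/29]
3 tape sides opened.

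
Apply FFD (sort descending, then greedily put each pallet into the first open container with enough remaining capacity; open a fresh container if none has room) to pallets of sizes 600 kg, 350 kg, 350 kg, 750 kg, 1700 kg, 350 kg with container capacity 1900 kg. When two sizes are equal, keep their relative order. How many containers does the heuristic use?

Sorted descending: 1700, 750, 600, 350, 350, 350.
  1700 → container 1 (new)  [load 1700/1900]
  750 → container 2 (new)  [load 750/1900]
  600 → container 2  [load 1350/1900]
  350 → container 2  [load 1700/1900]
  350 → container 3 (new)  [load 350/1900]
  350 → container 3  [load 700/1900]
3 containers opened.

3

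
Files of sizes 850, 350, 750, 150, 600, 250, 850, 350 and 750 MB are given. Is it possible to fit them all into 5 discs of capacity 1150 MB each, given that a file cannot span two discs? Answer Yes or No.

A valid assignment using 5 discs:
  disc 1: 850 + 250 = 1100
  disc 2: 850 + 150 = 1000
  disc 3: 750 + 350 = 1100
  disc 4: 750 + 350 = 1100
  disc 5: 600 = 600
Every load is within 1150 MB, so 5 discs suffice.

Yes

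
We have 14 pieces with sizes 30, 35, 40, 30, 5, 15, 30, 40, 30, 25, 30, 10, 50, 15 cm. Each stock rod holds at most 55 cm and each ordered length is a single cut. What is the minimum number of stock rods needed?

Total = 50 + 40 + 40 + 35 + 30 + 30 + 30 + 30 + 30 + 25 + 15 + 15 + 10 + 5 = 385 cm.
Lower bound: ⌈385/55⌉ = 7 stock rods.
Also, 9 pieces each exceed 55/2 cm, and no two of those can share a stock rod, so at least 9 stock rods are needed.
A packing using 9 stock rods:
  stock rod 1: 50 + 5 = 55
  stock rod 2: 40 + 15 = 55
  stock rod 3: 40 + 15 = 55
  stock rod 4: 35 + 10 = 45
  stock rod 5: 30 + 25 = 55
  stock rod 6: 30 = 30
  stock rod 7: 30 = 30
  stock rod 8: 30 = 30
  stock rod 9: 30 = 30
This matches the lower bound, so 9 is optimal.

9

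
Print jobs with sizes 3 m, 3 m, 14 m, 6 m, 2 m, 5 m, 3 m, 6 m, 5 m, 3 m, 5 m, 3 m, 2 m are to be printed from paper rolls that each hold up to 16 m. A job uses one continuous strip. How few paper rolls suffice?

Total = 14 + 6 + 6 + 5 + 5 + 5 + 3 + 3 + 3 + 3 + 3 + 2 + 2 = 60 m.
Lower bound: ⌈60/16⌉ = 4 paper rolls.
A packing using 4 paper rolls:
  roll 1: 14 + 2 = 16
  roll 2: 6 + 6 + 3 = 15
  roll 3: 5 + 5 + 5 = 15
  roll 4: 3 + 3 + 3 + 3 + 2 = 14
This matches the lower bound, so 4 is optimal.

4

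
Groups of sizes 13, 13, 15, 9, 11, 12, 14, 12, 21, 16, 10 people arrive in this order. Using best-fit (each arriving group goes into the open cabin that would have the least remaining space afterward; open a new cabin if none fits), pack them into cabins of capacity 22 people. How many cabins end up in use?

9

  13 → cabin 1 (new)  [load 13/22]
  13 → cabin 2 (new)  [load 13/22]
  15 → cabin 3 (new)  [load 15/22]
  9 → cabin 1  [load 22/22]
  11 → cabin 4 (new)  [load 11/22]
  12 → cabin 5 (new)  [load 12/22]
  14 → cabin 6 (new)  [load 14/22]
  12 → cabin 7 (new)  [load 12/22]
  21 → cabin 8 (new)  [load 21/22]
  16 → cabin 9 (new)  [load 16/22]
  10 → cabin 5  [load 22/22]
9 cabins opened.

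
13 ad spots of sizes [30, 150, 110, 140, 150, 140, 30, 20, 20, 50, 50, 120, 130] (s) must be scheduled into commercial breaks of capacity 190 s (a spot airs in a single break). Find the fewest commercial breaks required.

7

Total = 150 + 150 + 140 + 140 + 130 + 120 + 110 + 50 + 50 + 30 + 30 + 20 + 20 = 1140 s.
Lower bound: ⌈1140/190⌉ = 6 commercial breaks.
Also, 7 ad spots each exceed 95 s, and no two of those can share a break, so at least 7 commercial breaks are needed.
A packing using 7 commercial breaks:
  break 1: 150 + 30 = 180
  break 2: 150 + 30 = 180
  break 3: 140 + 50 = 190
  break 4: 140 + 50 = 190
  break 5: 130 + 20 + 20 = 170
  break 6: 120 = 120
  break 7: 110 = 110
This matches the lower bound, so 7 is optimal.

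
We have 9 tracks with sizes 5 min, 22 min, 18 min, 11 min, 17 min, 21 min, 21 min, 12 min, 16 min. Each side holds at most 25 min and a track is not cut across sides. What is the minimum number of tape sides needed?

7

Total = 22 + 21 + 21 + 18 + 17 + 16 + 12 + 11 + 5 = 143 min.
Lower bound: ⌈143/25⌉ = 6 tape sides.
A packing using 7 tape sides:
  side 1: 22 = 22
  side 2: 21 = 21
  side 3: 21 = 21
  side 4: 18 + 5 = 23
  side 5: 17 = 17
  side 6: 16 = 16
  side 7: 12 + 11 = 23
No arrangement into 6 tape sides stays within capacity, so 7 is optimal.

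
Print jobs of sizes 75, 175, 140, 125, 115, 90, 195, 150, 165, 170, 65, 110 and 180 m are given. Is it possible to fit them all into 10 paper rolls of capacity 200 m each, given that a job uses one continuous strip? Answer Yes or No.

Yes

A valid assignment using 10 paper rolls:
  roll 1: 195 = 195
  roll 2: 180 = 180
  roll 3: 175 = 175
  roll 4: 170 = 170
  roll 5: 165 = 165
  roll 6: 150 = 150
  roll 7: 140 = 140
  roll 8: 125 + 75 = 200
  roll 9: 115 + 65 = 180
  roll 10: 110 + 90 = 200
Every load is within 200 m, so 10 paper rolls suffice.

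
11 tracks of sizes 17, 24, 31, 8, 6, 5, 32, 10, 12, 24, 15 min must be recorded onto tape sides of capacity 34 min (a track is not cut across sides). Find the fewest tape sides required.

6

Total = 32 + 31 + 24 + 24 + 17 + 15 + 12 + 10 + 8 + 6 + 5 = 184 min.
Lower bound: ⌈184/34⌉ = 6 tape sides.
A packing using 6 tape sides:
  side 1: 32 = 32
  side 2: 31 = 31
  side 3: 24 + 10 = 34
  side 4: 24 + 8 = 32
  side 5: 17 + 15 = 32
  side 6: 12 + 6 + 5 = 23
This matches the lower bound, so 6 is optimal.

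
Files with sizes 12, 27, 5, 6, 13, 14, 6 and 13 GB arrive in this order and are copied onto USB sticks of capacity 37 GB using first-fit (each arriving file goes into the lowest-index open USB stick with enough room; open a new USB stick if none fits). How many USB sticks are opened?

3

  12 → USB stick 1 (new)  [load 12/37]
  27 → USB stick 2 (new)  [load 27/37]
  5 → USB stick 1  [load 17/37]
  6 → USB stick 1  [load 23/37]
  13 → USB stick 1  [load 36/37]
  14 → USB stick 3 (new)  [load 14/37]
  6 → USB stick 2  [load 33/37]
  13 → USB stick 3  [load 27/37]
3 USB sticks opened.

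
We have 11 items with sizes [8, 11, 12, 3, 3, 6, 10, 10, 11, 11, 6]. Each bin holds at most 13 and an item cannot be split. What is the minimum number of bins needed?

Total = 12 + 11 + 11 + 11 + 10 + 10 + 8 + 6 + 6 + 3 + 3 = 91.
Lower bound: ⌈91/13⌉ = 7 bins.
A packing using 8 bins:
  bin 1: 12 = 12
  bin 2: 11 = 11
  bin 3: 11 = 11
  bin 4: 11 = 11
  bin 5: 10 + 3 = 13
  bin 6: 10 + 3 = 13
  bin 7: 8 = 8
  bin 8: 6 + 6 = 12
No arrangement into 7 bins stays within capacity, so 8 is optimal.

8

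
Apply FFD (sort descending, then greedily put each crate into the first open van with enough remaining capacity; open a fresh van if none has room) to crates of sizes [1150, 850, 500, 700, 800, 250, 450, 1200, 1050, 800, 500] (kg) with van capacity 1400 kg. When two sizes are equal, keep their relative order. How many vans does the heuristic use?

Sorted descending: 1200, 1150, 1050, 850, 800, 800, 700, 500, 500, 450, 250.
  1200 → van 1 (new)  [load 1200/1400]
  1150 → van 2 (new)  [load 1150/1400]
  1050 → van 3 (new)  [load 1050/1400]
  850 → van 4 (new)  [load 850/1400]
  800 → van 5 (new)  [load 800/1400]
  800 → van 6 (new)  [load 800/1400]
  700 → van 7 (new)  [load 700/1400]
  500 → van 4  [load 1350/1400]
  500 → van 5  [load 1300/1400]
  450 → van 6  [load 1250/1400]
  250 → van 2  [load 1400/1400]
7 vans opened.

7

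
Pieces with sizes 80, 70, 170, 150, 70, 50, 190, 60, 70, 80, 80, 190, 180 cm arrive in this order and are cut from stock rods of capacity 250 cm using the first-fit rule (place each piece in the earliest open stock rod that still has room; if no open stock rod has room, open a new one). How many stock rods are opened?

  80 → stock rod 1 (new)  [load 80/250]
  70 → stock rod 1  [load 150/250]
  170 → stock rod 2 (new)  [load 170/250]
  150 → stock rod 3 (new)  [load 150/250]
  70 → stock rod 1  [load 220/250]
  50 → stock rod 2  [load 220/250]
  190 → stock rod 4 (new)  [load 190/250]
  60 → stock rod 3  [load 210/250]
  70 → stock rod 5 (new)  [load 70/250]
  80 → stock rod 5  [load 150/250]
  80 → stock rod 5  [load 230/250]
  190 → stock rod 6 (new)  [load 190/250]
  180 → stock rod 7 (new)  [load 180/250]
7 stock rods opened.

7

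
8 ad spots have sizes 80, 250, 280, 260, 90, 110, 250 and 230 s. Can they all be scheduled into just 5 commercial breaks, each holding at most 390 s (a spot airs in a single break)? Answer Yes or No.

A valid assignment using 5 commercial breaks:
  break 1: 280 + 110 = 390
  break 2: 260 + 90 = 350
  break 3: 250 + 80 = 330
  break 4: 250 = 250
  break 5: 230 = 230
Every load is within 390 s, so 5 commercial breaks suffice.

Yes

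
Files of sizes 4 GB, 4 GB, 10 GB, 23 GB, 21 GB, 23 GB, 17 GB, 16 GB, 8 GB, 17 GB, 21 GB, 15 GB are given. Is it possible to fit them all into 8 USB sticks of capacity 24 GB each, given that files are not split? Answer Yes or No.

Total = 179 GB; ⌈179/24⌉ = 8.
The bound of 8 does not rule out 8, but exhaustive search shows no assignment into 8 USB sticks of capacity 24 GB exists — the minimum is 9.

No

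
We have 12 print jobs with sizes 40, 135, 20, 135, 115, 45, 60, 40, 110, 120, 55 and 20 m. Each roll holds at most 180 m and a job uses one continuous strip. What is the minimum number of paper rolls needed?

Total = 135 + 135 + 120 + 115 + 110 + 60 + 55 + 45 + 40 + 40 + 20 + 20 = 895 m.
Lower bound: ⌈895/180⌉ = 5 paper rolls.
A packing using 6 paper rolls:
  roll 1: 135 + 45 = 180
  roll 2: 135 + 40 = 175
  roll 3: 120 + 60 = 180
  roll 4: 115 + 55 = 170
  roll 5: 110 + 40 + 20 = 170
  roll 6: 20 = 20
No arrangement into 5 paper rolls stays within capacity, so 6 is optimal.

6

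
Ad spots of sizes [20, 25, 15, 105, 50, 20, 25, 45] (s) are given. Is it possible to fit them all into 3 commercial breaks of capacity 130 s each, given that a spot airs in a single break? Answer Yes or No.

Yes

A valid assignment using 3 commercial breaks:
  break 1: 105 + 25 = 130
  break 2: 50 + 45 + 25 = 120
  break 3: 20 + 20 + 15 = 55
Every load is within 130 s, so 3 commercial breaks suffice.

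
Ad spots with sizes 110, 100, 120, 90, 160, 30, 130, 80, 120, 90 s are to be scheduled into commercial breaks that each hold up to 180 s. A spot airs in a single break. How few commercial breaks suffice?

Total = 160 + 130 + 120 + 120 + 110 + 100 + 90 + 90 + 80 + 30 = 1030 s.
Lower bound: ⌈1030/180⌉ = 6 commercial breaks.
A packing using 7 commercial breaks:
  break 1: 160 = 160
  break 2: 130 + 30 = 160
  break 3: 120 = 120
  break 4: 120 = 120
  break 5: 110 = 110
  break 6: 100 + 80 = 180
  break 7: 90 + 90 = 180
No arrangement into 6 commercial breaks stays within capacity, so 7 is optimal.

7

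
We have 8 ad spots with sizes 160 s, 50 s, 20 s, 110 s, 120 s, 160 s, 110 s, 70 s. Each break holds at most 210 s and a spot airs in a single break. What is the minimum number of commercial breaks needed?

Total = 160 + 160 + 120 + 110 + 110 + 70 + 50 + 20 = 800 s.
Lower bound: ⌈800/210⌉ = 4 commercial breaks.
Also, 5 ad spots each exceed 105 s, and no two of those can share a break, so at least 5 commercial breaks are needed.
A packing using 5 commercial breaks:
  break 1: 160 + 50 = 210
  break 2: 160 + 20 = 180
  break 3: 120 + 70 = 190
  break 4: 110 = 110
  break 5: 110 = 110
This matches the lower bound, so 5 is optimal.

5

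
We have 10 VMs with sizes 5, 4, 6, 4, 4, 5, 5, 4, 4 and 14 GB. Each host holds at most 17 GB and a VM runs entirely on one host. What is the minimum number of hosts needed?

Total = 14 + 6 + 5 + 5 + 5 + 4 + 4 + 4 + 4 + 4 = 55 GB.
Lower bound: ⌈55/17⌉ = 4 hosts.
A packing using 4 hosts:
  host 1: 14 = 14
  host 2: 6 + 5 + 5 = 16
  host 3: 5 + 4 + 4 + 4 = 17
  host 4: 4 + 4 = 8
This matches the lower bound, so 4 is optimal.

4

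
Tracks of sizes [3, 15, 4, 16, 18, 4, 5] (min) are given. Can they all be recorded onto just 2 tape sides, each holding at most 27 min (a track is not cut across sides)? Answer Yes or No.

No

Total = 65 min; ⌈65/27⌉ = 3.
At least 3 tape sides are required, but only 2 are allowed.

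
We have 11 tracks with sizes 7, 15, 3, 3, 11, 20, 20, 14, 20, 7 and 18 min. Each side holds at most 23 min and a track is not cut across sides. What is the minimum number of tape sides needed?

7

Total = 20 + 20 + 20 + 18 + 15 + 14 + 11 + 7 + 7 + 3 + 3 = 138 min.
Lower bound: ⌈138/23⌉ = 6 tape sides.
A packing using 7 tape sides:
  side 1: 20 + 3 = 23
  side 2: 20 + 3 = 23
  side 3: 20 = 20
  side 4: 18 = 18
  side 5: 15 + 7 = 22
  side 6: 14 + 7 = 21
  side 7: 11 = 11
No arrangement into 6 tape sides stays within capacity, so 7 is optimal.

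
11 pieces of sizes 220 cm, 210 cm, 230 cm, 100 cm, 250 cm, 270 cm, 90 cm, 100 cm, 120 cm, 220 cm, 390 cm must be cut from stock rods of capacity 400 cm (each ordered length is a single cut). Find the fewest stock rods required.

7

Total = 390 + 270 + 250 + 230 + 220 + 220 + 210 + 120 + 100 + 100 + 90 = 2200 cm.
Lower bound: ⌈2200/400⌉ = 6 stock rods.
Also, 7 pieces each exceed 200 cm, and no two of those can share a stock rod, so at least 7 stock rods are needed.
A packing using 7 stock rods:
  stock rod 1: 390 = 390
  stock rod 2: 270 + 120 = 390
  stock rod 3: 250 + 100 = 350
  stock rod 4: 230 + 100 = 330
  stock rod 5: 220 + 90 = 310
  stock rod 6: 220 = 220
  stock rod 7: 210 = 210
This matches the lower bound, so 7 is optimal.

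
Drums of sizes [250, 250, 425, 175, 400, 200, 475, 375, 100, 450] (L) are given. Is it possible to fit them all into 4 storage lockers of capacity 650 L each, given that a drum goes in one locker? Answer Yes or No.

Total = 3100 L; ⌈3100/650⌉ = 5.
At least 5 storage lockers are required, but only 4 are allowed.

No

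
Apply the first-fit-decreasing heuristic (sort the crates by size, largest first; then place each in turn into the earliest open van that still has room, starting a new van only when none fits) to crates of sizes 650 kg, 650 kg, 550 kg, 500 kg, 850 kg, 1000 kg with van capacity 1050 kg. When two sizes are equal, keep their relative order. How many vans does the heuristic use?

5

Sorted descending: 1000, 850, 650, 650, 550, 500.
  1000 → van 1 (new)  [load 1000/1050]
  850 → van 2 (new)  [load 850/1050]
  650 → van 3 (new)  [load 650/1050]
  650 → van 4 (new)  [load 650/1050]
  550 → van 5 (new)  [load 550/1050]
  500 → van 5  [load 1050/1050]
5 vans opened.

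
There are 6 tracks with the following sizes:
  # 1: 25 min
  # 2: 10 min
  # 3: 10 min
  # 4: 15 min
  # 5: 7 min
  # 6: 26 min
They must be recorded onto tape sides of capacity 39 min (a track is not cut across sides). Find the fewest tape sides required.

Total = 26 + 25 + 15 + 10 + 10 + 7 = 93 min.
Lower bound: ⌈93/39⌉ = 3 tape sides.
A packing using 3 tape sides:
  side 1: 26 + 10 = 36
  side 2: 25 + 10 = 35
  side 3: 15 + 7 = 22
This matches the lower bound, so 3 is optimal.

3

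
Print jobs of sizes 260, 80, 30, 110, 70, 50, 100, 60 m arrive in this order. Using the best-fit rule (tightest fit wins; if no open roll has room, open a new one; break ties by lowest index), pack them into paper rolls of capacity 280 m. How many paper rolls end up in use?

3

  260 → roll 1 (new)  [load 260/280]
  80 → roll 2 (new)  [load 80/280]
  30 → roll 2  [load 110/280]
  110 → roll 2  [load 220/280]
  70 → roll 3 (new)  [load 70/280]
  50 → roll 2  [load 270/280]
  100 → roll 3  [load 170/280]
  60 → roll 3  [load 230/280]
3 paper rolls opened.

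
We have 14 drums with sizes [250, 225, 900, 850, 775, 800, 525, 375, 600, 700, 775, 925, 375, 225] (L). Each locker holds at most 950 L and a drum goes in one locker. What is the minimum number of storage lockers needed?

10

Total = 925 + 900 + 850 + 800 + 775 + 775 + 700 + 600 + 525 + 375 + 375 + 250 + 225 + 225 = 8300 L.
Lower bound: ⌈8300/950⌉ = 9 storage lockers.
A packing using 10 storage lockers:
  locker 1: 925 = 925
  locker 2: 900 = 900
  locker 3: 850 = 850
  locker 4: 800 = 800
  locker 5: 775 = 775
  locker 6: 775 = 775
  locker 7: 700 + 250 = 950
  locker 8: 600 + 225 = 825
  locker 9: 525 + 375 = 900
  locker 10: 375 + 225 = 600
No arrangement into 9 storage lockers stays within capacity, so 10 is optimal.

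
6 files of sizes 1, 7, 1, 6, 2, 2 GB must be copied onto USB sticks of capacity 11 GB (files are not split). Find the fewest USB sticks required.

Total = 7 + 6 + 2 + 2 + 1 + 1 = 19 GB.
Lower bound: ⌈19/11⌉ = 2 USB sticks.
A packing using 2 USB sticks:
  USB stick 1: 7 + 2 + 2 = 11
  USB stick 2: 6 + 1 + 1 = 8
This matches the lower bound, so 2 is optimal.

2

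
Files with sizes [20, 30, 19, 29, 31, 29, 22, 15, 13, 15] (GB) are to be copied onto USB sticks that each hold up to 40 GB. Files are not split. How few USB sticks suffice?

Total = 31 + 30 + 29 + 29 + 22 + 20 + 19 + 15 + 15 + 13 = 223 GB.
Lower bound: ⌈223/40⌉ = 6 USB sticks.
A packing using 7 USB sticks:
  USB stick 1: 31 = 31
  USB stick 2: 30 = 30
  USB stick 3: 29 = 29
  USB stick 4: 29 = 29
  USB stick 5: 22 + 15 = 37
  USB stick 6: 20 + 19 = 39
  USB stick 7: 15 + 13 = 28
No arrangement into 6 USB sticks stays within capacity, so 7 is optimal.

7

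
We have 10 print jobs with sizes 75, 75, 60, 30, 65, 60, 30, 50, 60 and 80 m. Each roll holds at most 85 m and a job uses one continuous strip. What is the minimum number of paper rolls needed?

Total = 80 + 75 + 75 + 65 + 60 + 60 + 60 + 50 + 30 + 30 = 585 m.
Lower bound: ⌈585/85⌉ = 7 paper rolls.
Also, 8 print jobs each exceed 85/2 m, and no two of those can share a roll, so at least 8 paper rolls are needed.
A packing using 9 paper rolls:
  roll 1: 80 = 80
  roll 2: 75 = 75
  roll 3: 75 = 75
  roll 4: 65 = 65
  roll 5: 60 = 60
  roll 6: 60 = 60
  roll 7: 60 = 60
  roll 8: 50 + 30 = 80
  roll 9: 30 = 30
No arrangement into 8 paper rolls stays within capacity, so 9 is optimal.

9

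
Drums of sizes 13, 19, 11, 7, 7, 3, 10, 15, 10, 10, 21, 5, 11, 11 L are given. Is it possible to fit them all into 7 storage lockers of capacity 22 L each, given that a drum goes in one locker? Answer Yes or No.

No

Total = 153 L; ⌈153/22⌉ = 7.
The bound of 7 does not rule out 7, but exhaustive search shows no assignment into 7 storage lockers of capacity 22 L exists — the minimum is 8.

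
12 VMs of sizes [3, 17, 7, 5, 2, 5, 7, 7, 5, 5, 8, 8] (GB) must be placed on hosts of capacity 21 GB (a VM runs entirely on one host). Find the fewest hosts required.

4

Total = 17 + 8 + 8 + 7 + 7 + 7 + 5 + 5 + 5 + 5 + 3 + 2 = 79 GB.
Lower bound: ⌈79/21⌉ = 4 hosts.
A packing using 4 hosts:
  host 1: 17 + 3 = 20
  host 2: 8 + 8 + 5 = 21
  host 3: 7 + 7 + 7 = 21
  host 4: 5 + 5 + 5 + 2 = 17
This matches the lower bound, so 4 is optimal.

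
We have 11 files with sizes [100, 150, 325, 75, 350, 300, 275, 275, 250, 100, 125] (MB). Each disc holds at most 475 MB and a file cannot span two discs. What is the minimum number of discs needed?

6

Total = 350 + 325 + 300 + 275 + 275 + 250 + 150 + 125 + 100 + 100 + 75 = 2325 MB.
Lower bound: ⌈2325/475⌉ = 5 discs.
Also, 6 files each exceed 475/2 MB, and no two of those can share a disc, so at least 6 discs are needed.
A packing using 6 discs:
  disc 1: 350 + 125 = 475
  disc 2: 325 + 150 = 475
  disc 3: 300 + 100 + 75 = 475
  disc 4: 275 + 100 = 375
  disc 5: 275 = 275
  disc 6: 250 = 250
This matches the lower bound, so 6 is optimal.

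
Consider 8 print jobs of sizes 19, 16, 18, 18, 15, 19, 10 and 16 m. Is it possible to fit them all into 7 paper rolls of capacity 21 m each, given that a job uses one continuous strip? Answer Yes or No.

Total = 131 m; ⌈131/21⌉ = 7.
The bound of 7 does not rule out 7, but exhaustive search shows no assignment into 7 paper rolls of capacity 21 m exists — the minimum is 8.

No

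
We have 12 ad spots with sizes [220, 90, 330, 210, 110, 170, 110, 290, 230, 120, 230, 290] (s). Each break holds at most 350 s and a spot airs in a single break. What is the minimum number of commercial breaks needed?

8

Total = 330 + 290 + 290 + 230 + 230 + 220 + 210 + 170 + 120 + 110 + 110 + 90 = 2400 s.
Lower bound: ⌈2400/350⌉ = 7 commercial breaks.
A packing using 8 commercial breaks:
  break 1: 330 = 330
  break 2: 290 = 290
  break 3: 290 = 290
  break 4: 230 + 120 = 350
  break 5: 230 + 110 = 340
  break 6: 220 + 110 = 330
  break 7: 210 + 90 = 300
  break 8: 170 = 170
No arrangement into 7 commercial breaks stays within capacity, so 8 is optimal.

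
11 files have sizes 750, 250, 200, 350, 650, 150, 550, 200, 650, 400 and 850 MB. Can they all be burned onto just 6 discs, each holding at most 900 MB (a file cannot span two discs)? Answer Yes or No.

Yes

A valid assignment using 6 discs:
  disc 1: 850 = 850
  disc 2: 750 + 150 = 900
  disc 3: 650 + 250 = 900
  disc 4: 650 + 200 = 850
  disc 5: 550 + 350 = 900
  disc 6: 400 + 200 = 600
Every load is within 900 MB, so 6 discs suffice.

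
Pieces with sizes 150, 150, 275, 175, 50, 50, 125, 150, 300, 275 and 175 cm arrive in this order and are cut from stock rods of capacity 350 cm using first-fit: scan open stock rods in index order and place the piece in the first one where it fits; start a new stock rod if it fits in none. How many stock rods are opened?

6

  150 → stock rod 1 (new)  [load 150/350]
  150 → stock rod 1  [load 300/350]
  275 → stock rod 2 (new)  [load 275/350]
  175 → stock rod 3 (new)  [load 175/350]
  50 → stock rod 1  [load 350/350]
  50 → stock rod 2  [load 325/350]
  125 → stock rod 3  [load 300/350]
  150 → stock rod 4 (new)  [load 150/350]
  300 → stock rod 5 (new)  [load 300/350]
  275 → stock rod 6 (new)  [load 275/350]
  175 → stock rod 4  [load 325/350]
6 stock rods opened.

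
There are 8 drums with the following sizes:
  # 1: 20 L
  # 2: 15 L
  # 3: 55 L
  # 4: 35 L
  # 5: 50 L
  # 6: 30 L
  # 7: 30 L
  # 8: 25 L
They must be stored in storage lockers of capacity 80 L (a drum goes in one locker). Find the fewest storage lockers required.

4

Total = 55 + 50 + 35 + 30 + 30 + 25 + 20 + 15 = 260 L.
Lower bound: ⌈260/80⌉ = 4 storage lockers.
A packing using 4 storage lockers:
  locker 1: 55 + 25 = 80
  locker 2: 50 + 30 = 80
  locker 3: 35 + 30 + 15 = 80
  locker 4: 20 = 20
This matches the lower bound, so 4 is optimal.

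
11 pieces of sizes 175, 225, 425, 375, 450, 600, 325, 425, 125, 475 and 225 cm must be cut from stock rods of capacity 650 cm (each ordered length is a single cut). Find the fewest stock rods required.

Total = 600 + 475 + 450 + 425 + 425 + 375 + 325 + 225 + 225 + 175 + 125 = 3825 cm.
Lower bound: ⌈3825/650⌉ = 6 stock rods.
A packing using 7 stock rods:
  stock rod 1: 600 = 600
  stock rod 2: 475 + 175 = 650
  stock rod 3: 450 + 125 = 575
  stock rod 4: 425 + 225 = 650
  stock rod 5: 425 + 225 = 650
  stock rod 6: 375 = 375
  stock rod 7: 325 = 325
No arrangement into 6 stock rods stays within capacity, so 7 is optimal.

7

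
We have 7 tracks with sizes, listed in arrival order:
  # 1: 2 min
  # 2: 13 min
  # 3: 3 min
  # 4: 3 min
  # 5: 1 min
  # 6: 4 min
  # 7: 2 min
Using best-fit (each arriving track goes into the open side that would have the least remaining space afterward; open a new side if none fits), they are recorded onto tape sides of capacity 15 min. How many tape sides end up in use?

  2 → side 1 (new)  [load 2/15]
  13 → side 1  [load 15/15]
  3 → side 2 (new)  [load 3/15]
  3 → side 2  [load 6/15]
  1 → side 2  [load 7/15]
  4 → side 2  [load 11/15]
  2 → side 2  [load 13/15]
2 tape sides opened.

2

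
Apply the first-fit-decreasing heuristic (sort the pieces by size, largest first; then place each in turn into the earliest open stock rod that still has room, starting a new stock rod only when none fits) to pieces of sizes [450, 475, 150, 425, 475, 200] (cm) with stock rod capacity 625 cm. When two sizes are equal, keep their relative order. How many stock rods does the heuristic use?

Sorted descending: 475, 475, 450, 425, 200, 150.
  475 → stock rod 1 (new)  [load 475/625]
  475 → stock rod 2 (new)  [load 475/625]
  450 → stock rod 3 (new)  [load 450/625]
  425 → stock rod 4 (new)  [load 425/625]
  200 → stock rod 4  [load 625/625]
  150 → stock rod 1  [load 625/625]
4 stock rods opened.

4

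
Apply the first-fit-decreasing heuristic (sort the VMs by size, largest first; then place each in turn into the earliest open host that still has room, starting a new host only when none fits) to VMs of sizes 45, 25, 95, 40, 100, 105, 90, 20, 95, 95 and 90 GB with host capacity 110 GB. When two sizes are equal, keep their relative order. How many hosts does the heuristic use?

Sorted descending: 105, 100, 95, 95, 95, 90, 90, 45, 40, 25, 20.
  105 → host 1 (new)  [load 105/110]
  100 → host 2 (new)  [load 100/110]
  95 → host 3 (new)  [load 95/110]
  95 → host 4 (new)  [load 95/110]
  95 → host 5 (new)  [load 95/110]
  90 → host 6 (new)  [load 90/110]
  90 → host 7 (new)  [load 90/110]
  45 → host 8 (new)  [load 45/110]
  40 → host 8  [load 85/110]
  25 → host 8  [load 110/110]
  20 → host 6  [load 110/110]
8 hosts opened.

8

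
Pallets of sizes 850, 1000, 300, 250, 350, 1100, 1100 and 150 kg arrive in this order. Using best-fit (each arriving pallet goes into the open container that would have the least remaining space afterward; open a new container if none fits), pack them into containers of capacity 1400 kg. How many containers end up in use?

  850 → container 1 (new)  [load 850/1400]
  1000 → container 2 (new)  [load 1000/1400]
  300 → container 2  [load 1300/1400]
  250 → container 1  [load 1100/1400]
  350 → container 3 (new)  [load 350/1400]
  1100 → container 4 (new)  [load 1100/1400]
  1100 → container 5 (new)  [load 1100/1400]
  150 → container 1  [load 1250/1400]
5 containers opened.

5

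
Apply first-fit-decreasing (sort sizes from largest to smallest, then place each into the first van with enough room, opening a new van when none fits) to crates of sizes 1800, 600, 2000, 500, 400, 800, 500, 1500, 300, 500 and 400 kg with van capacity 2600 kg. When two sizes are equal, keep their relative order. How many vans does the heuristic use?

Sorted descending: 2000, 1800, 1500, 800, 600, 500, 500, 500, 400, 400, 300.
  2000 → van 1 (new)  [load 2000/2600]
  1800 → van 2 (new)  [load 1800/2600]
  1500 → van 3 (new)  [load 1500/2600]
  800 → van 2  [load 2600/2600]
  600 → van 1  [load 2600/2600]
  500 → van 3  [load 2000/2600]
  500 → van 3  [load 2500/2600]
  500 → van 4 (new)  [load 500/2600]
  400 → van 4  [load 900/2600]
  400 → van 4  [load 1300/2600]
  300 → van 4  [load 1600/2600]
4 vans opened.

4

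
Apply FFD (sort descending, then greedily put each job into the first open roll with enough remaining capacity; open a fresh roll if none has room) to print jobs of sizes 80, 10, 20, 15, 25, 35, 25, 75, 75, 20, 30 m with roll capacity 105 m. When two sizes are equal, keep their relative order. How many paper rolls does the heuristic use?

Sorted descending: 80, 75, 75, 35, 30, 25, 25, 20, 20, 15, 10.
  80 → roll 1 (new)  [load 80/105]
  75 → roll 2 (new)  [load 75/105]
  75 → roll 3 (new)  [load 75/105]
  35 → roll 4 (new)  [load 35/105]
  30 → roll 2  [load 105/105]
  25 → roll 1  [load 105/105]
  25 → roll 3  [load 100/105]
  20 → roll 4  [load 55/105]
  20 → roll 4  [load 75/105]
  15 → roll 4  [load 90/105]
  10 → roll 4  [load 100/105]
4 paper rolls opened.

4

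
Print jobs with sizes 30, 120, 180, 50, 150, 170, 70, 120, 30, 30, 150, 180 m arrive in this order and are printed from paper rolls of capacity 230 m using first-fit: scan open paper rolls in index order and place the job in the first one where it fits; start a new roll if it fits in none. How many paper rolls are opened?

7

  30 → roll 1 (new)  [load 30/230]
  120 → roll 1  [load 150/230]
  180 → roll 2 (new)  [load 180/230]
  50 → roll 1  [load 200/230]
  150 → roll 3 (new)  [load 150/230]
  170 → roll 4 (new)  [load 170/230]
  70 → roll 3  [load 220/230]
  120 → roll 5 (new)  [load 120/230]
  30 → roll 1  [load 230/230]
  30 → roll 2  [load 210/230]
  150 → roll 6 (new)  [load 150/230]
  180 → roll 7 (new)  [load 180/230]
7 paper rolls opened.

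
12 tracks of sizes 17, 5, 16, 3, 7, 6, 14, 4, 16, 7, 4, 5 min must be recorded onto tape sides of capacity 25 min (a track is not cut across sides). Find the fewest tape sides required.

5

Total = 17 + 16 + 16 + 14 + 7 + 7 + 6 + 5 + 5 + 4 + 4 + 3 = 104 min.
Lower bound: ⌈104/25⌉ = 5 tape sides.
A packing using 5 tape sides:
  side 1: 17 + 7 = 24
  side 2: 16 + 7 = 23
  side 3: 16 + 6 + 3 = 25
  side 4: 14 + 5 + 5 = 24
  side 5: 4 + 4 = 8
This matches the lower bound, so 5 is optimal.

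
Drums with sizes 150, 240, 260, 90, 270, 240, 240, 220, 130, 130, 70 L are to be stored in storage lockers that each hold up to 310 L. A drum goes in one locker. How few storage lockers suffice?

8

Total = 270 + 260 + 240 + 240 + 240 + 220 + 150 + 130 + 130 + 90 + 70 = 2040 L.
Lower bound: ⌈2040/310⌉ = 7 storage lockers.
A packing using 8 storage lockers:
  locker 1: 270 = 270
  locker 2: 260 = 260
  locker 3: 240 + 70 = 310
  locker 4: 240 = 240
  locker 5: 240 = 240
  locker 6: 220 + 90 = 310
  locker 7: 150 + 130 = 280
  locker 8: 130 = 130
No arrangement into 7 storage lockers stays within capacity, so 8 is optimal.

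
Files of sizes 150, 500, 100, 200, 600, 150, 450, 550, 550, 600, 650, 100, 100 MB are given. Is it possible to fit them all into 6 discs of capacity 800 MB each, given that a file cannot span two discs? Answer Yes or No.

No

Total = 4700 MB; ⌈4700/800⌉ = 6.
7 files each exceed half the capacity and cannot share a disc, forcing at least 7 discs.
At least 7 discs are required, but only 6 are allowed.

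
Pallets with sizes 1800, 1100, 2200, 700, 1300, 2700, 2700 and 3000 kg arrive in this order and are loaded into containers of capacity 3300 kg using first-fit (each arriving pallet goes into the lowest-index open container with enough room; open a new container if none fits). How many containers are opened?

  1800 → container 1 (new)  [load 1800/3300]
  1100 → container 1  [load 2900/3300]
  2200 → container 2 (new)  [load 2200/3300]
  700 → container 2  [load 2900/3300]
  1300 → container 3 (new)  [load 1300/3300]
  2700 → container 4 (new)  [load 2700/3300]
  2700 → container 5 (new)  [load 2700/3300]
  3000 → container 6 (new)  [load 3000/3300]
6 containers opened.

6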